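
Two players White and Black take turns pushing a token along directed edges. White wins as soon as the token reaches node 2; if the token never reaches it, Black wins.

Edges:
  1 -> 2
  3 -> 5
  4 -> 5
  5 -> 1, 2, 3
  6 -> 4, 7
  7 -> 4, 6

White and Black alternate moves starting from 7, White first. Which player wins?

White

Track states (vertex, player-to-move).
A0 = {(2,White), (2,Black)}
A1: add {(1,White), (1,Black), (5,White)}.
A2: add {(3,Black), (4,Black)}.
A3: add {(6,White), (7,White)}.
(7,White) ∈ A3 ⇒ White forces the target.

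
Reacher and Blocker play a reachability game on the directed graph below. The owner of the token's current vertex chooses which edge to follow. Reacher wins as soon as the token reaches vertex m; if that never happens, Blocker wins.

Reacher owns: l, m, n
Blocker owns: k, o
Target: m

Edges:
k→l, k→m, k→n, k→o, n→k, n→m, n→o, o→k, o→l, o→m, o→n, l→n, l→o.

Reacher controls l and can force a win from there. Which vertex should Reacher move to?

n

A0 = {m}
A1: add {n} — n (Reacher) has n→m.
A2: add {l} — l (Reacher) has l→n.
A3 = A2; e.g. k (Blocker) can still go to o. Fixed point.
From l, successor n is in the attractor (rank 1); the other successor o is not.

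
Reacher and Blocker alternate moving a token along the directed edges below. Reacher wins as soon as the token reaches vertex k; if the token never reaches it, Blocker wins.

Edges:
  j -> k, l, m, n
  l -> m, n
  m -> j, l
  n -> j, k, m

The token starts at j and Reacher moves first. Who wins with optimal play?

Reacher

Track states (vertex, player-to-move).
A0 = {(k,Reacher), (k,Blocker)}
A1: add {(j,Reacher), (n,Reacher)}.
(j,Reacher) ∈ A1 ⇒ Reacher forces the target.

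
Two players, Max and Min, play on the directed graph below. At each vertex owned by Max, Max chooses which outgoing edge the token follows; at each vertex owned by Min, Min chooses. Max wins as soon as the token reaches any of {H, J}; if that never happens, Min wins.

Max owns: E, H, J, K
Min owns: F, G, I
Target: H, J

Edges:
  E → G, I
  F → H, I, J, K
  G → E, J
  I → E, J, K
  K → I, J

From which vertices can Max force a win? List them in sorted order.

H, J, K

A0 = {H, J}
A1: add {K} — K (Max) has K→J.
A2 = A1; e.g. E (Max) has no edge into A1. Fixed point.
Max's winning region = {H, J, K}.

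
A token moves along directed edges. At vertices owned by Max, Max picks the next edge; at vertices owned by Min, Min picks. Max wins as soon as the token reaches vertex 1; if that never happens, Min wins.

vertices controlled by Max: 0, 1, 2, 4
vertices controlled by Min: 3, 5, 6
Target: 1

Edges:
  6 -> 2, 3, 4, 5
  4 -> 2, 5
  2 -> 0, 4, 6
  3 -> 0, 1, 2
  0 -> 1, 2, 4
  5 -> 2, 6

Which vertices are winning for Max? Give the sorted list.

A0 = {1}
A1: add {0} — 0 (Max) has 0→1.
A2: add {2} — 2 (Max) has 2→0.
A3: add {3, 4} — 3 (Min): all of {0, 1, 2} already in; 4 (Max) has 4→2.
A4 = A3; e.g. 5 (Min) can still go to 6. Fixed point.
Max's winning region = {0, 1, 2, 3, 4}.

0, 1, 2, 3, 4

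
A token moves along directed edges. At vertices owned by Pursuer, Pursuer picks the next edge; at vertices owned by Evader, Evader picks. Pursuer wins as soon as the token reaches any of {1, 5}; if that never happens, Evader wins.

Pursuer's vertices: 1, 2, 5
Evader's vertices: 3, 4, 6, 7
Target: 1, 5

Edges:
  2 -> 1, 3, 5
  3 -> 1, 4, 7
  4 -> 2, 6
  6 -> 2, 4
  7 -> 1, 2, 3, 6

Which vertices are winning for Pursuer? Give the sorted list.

1, 2, 5

A0 = {1, 5}
A1: add {2} — 2 (Pursuer) has 2→1.
A2 = A1; e.g. 3 (Evader) can still go to 4. Fixed point.
Pursuer's winning region = {1, 2, 5}.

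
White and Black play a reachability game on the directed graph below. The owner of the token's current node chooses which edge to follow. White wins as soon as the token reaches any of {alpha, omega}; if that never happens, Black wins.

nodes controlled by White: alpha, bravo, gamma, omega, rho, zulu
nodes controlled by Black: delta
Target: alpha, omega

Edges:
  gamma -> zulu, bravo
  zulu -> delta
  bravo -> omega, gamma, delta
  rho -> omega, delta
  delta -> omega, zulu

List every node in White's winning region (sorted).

alpha, bravo, gamma, omega, rho

A0 = {alpha, omega}
A1: add {bravo, rho} — bravo (White) has bravo→omega; rho (White) has rho→omega.
A2: add {gamma} — gamma (White) has gamma→bravo.
A3 = A2; e.g. zulu (White) has no edge into A2. Fixed point.
White's winning region = {alpha, bravo, gamma, omega, rho}.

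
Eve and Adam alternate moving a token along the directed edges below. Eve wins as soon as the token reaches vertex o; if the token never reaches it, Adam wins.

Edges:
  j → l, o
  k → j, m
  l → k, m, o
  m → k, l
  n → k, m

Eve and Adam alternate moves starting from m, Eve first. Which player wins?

Adam

Track states (vertex, player-to-move).
A0 = {(o,Eve), (o,Adam)}
A1: add {(j,Eve), (l,Eve)}.
A2: add {(j,Adam)}.
A3: add {(k,Eve)}.
A4: add {(m,Adam)}.
A5: add {(n,Eve)}.
A6 = A5; e.g. (k,Adam) stays out. (m,Eve) never enters ⇒ Adam avoids the target.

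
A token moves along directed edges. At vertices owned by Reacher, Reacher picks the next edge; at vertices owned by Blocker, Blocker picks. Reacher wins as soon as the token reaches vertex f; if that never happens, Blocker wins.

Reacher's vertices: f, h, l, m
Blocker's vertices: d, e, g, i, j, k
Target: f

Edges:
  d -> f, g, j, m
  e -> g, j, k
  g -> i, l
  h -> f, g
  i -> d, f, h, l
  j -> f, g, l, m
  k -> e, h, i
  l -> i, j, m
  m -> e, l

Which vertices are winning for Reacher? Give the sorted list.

A0 = {f}
A1: add {h} — h (Reacher) has h→f.
A2 = A1; e.g. d (Blocker) can still go to g. Fixed point.
Reacher's winning region = {f, h}.

f, h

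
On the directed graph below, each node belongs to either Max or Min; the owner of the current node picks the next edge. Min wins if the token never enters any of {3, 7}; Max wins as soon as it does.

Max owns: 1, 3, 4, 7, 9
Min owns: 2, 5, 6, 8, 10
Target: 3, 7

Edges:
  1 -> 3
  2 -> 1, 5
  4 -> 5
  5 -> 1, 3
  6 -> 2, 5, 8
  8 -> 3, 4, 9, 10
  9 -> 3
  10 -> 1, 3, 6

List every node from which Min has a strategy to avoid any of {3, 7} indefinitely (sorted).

A0 = {3, 7}
A1: add {1, 9} — 1 (Max) has 1→3; 9 (Max) has 9→3.
A2: add {5} — 5 (Min): all of {1, 3} already in.
A3: add {2, 4} — 2 (Min): all of {1, 5} already in; 4 (Max) has 4→5.
A4 = A3; e.g. 6 (Min) can still go to 8. Fixed point.
Max's attractor = {1, 2, 3, 4, 5, 7, 9}; Min avoids the target exactly from the complement.

6, 8, 10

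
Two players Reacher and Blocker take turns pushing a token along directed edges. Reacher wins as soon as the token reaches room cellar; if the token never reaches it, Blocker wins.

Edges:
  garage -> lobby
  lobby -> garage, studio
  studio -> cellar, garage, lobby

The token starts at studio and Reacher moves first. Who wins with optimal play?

Track states (vertex, player-to-move).
A0 = {(cellar,Reacher), (cellar,Blocker)}
A1: add {(studio,Reacher)}.
(studio,Reacher) ∈ A1 ⇒ Reacher forces the target.

Reacher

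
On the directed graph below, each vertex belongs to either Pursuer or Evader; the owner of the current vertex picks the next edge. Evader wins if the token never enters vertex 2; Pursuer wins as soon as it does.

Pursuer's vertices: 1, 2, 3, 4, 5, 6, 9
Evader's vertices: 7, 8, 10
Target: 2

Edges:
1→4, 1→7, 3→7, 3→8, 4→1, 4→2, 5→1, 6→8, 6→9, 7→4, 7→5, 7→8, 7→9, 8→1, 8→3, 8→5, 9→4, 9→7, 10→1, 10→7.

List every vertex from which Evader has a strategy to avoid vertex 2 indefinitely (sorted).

3, 7, 8, 10

A0 = {2}
A1: add {4} — 4 (Pursuer) has 4→2.
A2: add {1, 9} — 1 (Pursuer) has 1→4; 9 (Pursuer) has 9→4.
A3: add {5, 6} — 5 (Pursuer) has 5→1; 6 (Pursuer) has 6→9.
A4 = A3; e.g. 3 (Pursuer) has no edge into A3. Fixed point.
Pursuer's attractor = {1, 2, 4, 5, 6, 9}; Evader avoids the target exactly from the complement.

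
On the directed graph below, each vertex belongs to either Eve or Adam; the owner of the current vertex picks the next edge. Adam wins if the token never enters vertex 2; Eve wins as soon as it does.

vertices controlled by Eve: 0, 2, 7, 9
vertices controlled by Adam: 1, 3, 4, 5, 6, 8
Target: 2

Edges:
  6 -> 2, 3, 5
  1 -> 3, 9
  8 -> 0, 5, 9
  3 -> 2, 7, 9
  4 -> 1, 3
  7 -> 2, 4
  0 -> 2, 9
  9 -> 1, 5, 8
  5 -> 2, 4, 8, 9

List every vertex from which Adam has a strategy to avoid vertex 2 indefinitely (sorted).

A0 = {2}
A1: add {0, 7} — 0 (Eve) has 0→2; 7 (Eve) has 7→2.
A2 = A1; e.g. 1 (Adam) can still go to 3. Fixed point.
Eve's attractor = {0, 2, 7}; Adam avoids the target exactly from the complement.

1, 3, 4, 5, 6, 8, 9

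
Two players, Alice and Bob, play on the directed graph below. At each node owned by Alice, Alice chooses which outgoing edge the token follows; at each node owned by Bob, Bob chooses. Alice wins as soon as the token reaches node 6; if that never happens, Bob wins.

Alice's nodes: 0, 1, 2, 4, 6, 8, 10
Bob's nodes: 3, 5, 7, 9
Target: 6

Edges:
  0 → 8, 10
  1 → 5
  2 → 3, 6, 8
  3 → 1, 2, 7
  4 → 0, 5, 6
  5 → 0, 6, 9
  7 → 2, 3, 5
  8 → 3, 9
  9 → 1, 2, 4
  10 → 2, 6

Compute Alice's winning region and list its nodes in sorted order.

A0 = {6}
A1: add {2, 4, 10} — 2 (Alice) has 2→6; 4 (Alice) has 4→6; 10 (Alice) has 10→6.
A2: add {0} — 0 (Alice) has 0→10.
A3 = A2; e.g. 1 (Alice) has no edge into A2. Fixed point.
Alice's winning region = {0, 2, 4, 6, 10}.

0, 2, 4, 6, 10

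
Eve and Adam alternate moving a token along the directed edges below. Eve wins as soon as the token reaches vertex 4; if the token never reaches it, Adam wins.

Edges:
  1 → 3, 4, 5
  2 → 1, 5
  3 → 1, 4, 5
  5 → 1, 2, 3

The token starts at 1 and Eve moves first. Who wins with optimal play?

Track states (vertex, player-to-move).
A0 = {(4,Eve), (4,Adam)}
A1: add {(1,Eve), (3,Eve)}.
(1,Eve) ∈ A1 ⇒ Eve forces the target.

Eve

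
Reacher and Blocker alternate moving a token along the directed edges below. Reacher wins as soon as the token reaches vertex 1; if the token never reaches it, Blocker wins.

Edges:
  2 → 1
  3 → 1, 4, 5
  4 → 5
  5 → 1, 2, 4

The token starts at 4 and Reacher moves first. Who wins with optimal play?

Track states (vertex, player-to-move).
A0 = {(1,Reacher), (1,Blocker)}
A1: add {(2,Reacher), (2,Blocker), (3,Reacher), (5,Reacher)}.
A2: add {(4,Blocker)}.
A3 = A2; e.g. (3,Blocker) stays out. (4,Reacher) never enters ⇒ Blocker avoids the target.

Blocker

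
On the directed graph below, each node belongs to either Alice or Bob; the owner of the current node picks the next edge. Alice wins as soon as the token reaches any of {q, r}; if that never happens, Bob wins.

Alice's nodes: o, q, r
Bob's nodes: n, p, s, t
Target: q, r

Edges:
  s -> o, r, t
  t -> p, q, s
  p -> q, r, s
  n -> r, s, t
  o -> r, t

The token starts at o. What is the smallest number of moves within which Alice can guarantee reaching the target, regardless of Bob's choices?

A0 = {q, r}
A1: add {o} — o (Alice) has o→r.
A2 = A1; e.g. n (Bob) can still go to s. Fixed point.
o enters the attractor at level 1, so Alice can force the target in 1 move from there.

1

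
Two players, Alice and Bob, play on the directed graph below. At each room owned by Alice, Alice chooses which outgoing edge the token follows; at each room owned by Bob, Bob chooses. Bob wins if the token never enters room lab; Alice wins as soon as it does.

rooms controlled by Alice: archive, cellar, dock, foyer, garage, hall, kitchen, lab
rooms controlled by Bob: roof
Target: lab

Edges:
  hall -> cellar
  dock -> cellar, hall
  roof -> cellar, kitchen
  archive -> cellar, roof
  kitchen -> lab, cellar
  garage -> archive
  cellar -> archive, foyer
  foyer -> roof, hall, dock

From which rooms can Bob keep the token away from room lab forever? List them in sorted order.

A0 = {lab}
A1: add {kitchen} — kitchen (Alice) has kitchen→lab.
A2 = A1; e.g. archive (Alice) has no edge into A1. Fixed point.
Alice's attractor = {kitchen, lab}; Bob avoids the target exactly from the complement.

archive, cellar, dock, foyer, garage, hall, roof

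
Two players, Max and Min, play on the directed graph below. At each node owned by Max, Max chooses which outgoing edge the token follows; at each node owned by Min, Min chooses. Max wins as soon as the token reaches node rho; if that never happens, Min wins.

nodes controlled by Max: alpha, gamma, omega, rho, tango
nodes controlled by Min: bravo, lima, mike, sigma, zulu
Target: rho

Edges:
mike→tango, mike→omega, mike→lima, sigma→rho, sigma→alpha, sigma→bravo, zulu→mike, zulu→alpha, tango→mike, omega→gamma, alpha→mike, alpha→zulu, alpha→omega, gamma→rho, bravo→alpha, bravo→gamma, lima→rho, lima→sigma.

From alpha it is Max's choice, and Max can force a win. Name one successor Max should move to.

A0 = {rho}
A1: add {gamma} — gamma (Max) has gamma→rho.
A2: add {omega} — omega (Max) has omega→gamma.
A3: add {alpha} — alpha (Max) has alpha→omega.
A4: add {bravo} — bravo (Min): all of {alpha, gamma} already in.
A5: add {sigma} — sigma (Min): all of {rho, alpha, bravo} already in.
A6: add {lima} — lima (Min): all of {rho, sigma} already in.
A7 = A6; e.g. mike (Min) can still go to tango. Fixed point.
From alpha, successor omega is in the attractor (rank 2); the other successors mike, zulu are not.

omega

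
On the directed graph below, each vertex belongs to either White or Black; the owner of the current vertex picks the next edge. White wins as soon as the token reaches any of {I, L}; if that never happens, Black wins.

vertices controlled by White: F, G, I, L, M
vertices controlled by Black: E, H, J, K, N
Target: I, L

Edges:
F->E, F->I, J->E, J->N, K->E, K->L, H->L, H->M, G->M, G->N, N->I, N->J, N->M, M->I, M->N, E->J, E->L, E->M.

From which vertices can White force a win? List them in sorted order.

F, G, H, I, L, M

A0 = {I, L}
A1: add {F, M} — F (White) has F→I; M (White) has M→I.
A2: add {G, H} — G (White) has G→M; H (Black): all of {L, M} already in.
A3 = A2; e.g. E (Black) can still go to J. Fixed point.
White's winning region = {F, G, H, I, L, M}.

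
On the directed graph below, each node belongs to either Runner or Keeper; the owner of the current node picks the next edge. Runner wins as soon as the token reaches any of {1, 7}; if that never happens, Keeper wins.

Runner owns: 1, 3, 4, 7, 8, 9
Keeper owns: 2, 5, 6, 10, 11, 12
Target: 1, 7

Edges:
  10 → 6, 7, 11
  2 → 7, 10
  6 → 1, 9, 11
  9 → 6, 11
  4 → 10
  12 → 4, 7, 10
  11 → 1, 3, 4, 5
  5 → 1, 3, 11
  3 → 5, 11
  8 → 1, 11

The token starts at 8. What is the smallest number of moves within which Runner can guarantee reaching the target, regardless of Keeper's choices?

1

A0 = {1, 7}
A1: add {8} — 8 (Runner) has 8→1.
A2 = A1; e.g. 2 (Keeper) can still go to 10. Fixed point.
8 enters the attractor at level 1, so Runner can force the target in 1 move from there.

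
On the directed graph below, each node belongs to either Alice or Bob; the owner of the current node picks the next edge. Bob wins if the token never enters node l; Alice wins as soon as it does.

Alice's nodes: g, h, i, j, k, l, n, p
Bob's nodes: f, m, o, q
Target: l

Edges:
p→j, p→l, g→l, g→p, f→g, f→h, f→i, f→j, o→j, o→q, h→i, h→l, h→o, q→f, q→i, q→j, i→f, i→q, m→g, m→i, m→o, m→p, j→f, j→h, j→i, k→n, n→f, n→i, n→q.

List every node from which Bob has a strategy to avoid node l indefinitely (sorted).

A0 = {l}
A1: add {g, h, p} — g (Alice) has g→l; h (Alice) has h→l; p (Alice) has p→l.
A2: add {j} — j (Alice) has j→h.
A3 = A2; e.g. f (Bob) can still go to i. Fixed point.
Alice's attractor = {g, h, j, l, p}; Bob avoids the target exactly from the complement.

f, i, k, m, n, o, q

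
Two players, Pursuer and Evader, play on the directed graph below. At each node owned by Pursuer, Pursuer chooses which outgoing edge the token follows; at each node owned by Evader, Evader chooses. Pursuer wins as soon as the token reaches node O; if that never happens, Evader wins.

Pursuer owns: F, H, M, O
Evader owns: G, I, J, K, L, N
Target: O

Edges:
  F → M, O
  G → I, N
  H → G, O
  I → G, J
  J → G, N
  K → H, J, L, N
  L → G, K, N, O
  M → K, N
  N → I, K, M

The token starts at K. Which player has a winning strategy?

A0 = {O}
A1: add {F, H} — F (Pursuer) has F→O; H (Pursuer) has H→O.
A2 = A1; e.g. G (Evader) can still go to I. Fixed point.
K never enters the attractor, so Evader can avoid the target forever.

Evader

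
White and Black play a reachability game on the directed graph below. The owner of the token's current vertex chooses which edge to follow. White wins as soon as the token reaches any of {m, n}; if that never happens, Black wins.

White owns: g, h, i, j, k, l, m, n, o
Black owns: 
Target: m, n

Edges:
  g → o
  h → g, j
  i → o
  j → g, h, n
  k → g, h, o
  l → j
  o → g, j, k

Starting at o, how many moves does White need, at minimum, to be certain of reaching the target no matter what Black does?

A0 = {m, n}
A1: add {j} — j (White) has j→n.
A2: add {h, l, o} — h (White) has h→j; l (White) has l→j; o (White) has o→j.
o enters the attractor at level 2, so White can force the target in 2 moves from there.

2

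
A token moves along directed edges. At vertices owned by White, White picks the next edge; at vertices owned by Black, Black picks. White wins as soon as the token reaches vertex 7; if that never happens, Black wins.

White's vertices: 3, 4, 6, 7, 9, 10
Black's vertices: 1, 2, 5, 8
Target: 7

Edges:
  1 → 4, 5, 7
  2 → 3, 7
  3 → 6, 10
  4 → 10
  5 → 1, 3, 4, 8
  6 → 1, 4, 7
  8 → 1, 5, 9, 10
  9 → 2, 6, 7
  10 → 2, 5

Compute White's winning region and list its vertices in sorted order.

A0 = {7}
A1: add {6, 9} — 6 (White) has 6→7; 9 (White) has 9→7.
A2: add {3} — 3 (White) has 3→6.
A3: add {2} — 2 (Black): all of {3, 7} already in.
A4: add {10} — 10 (White) has 10→2.
A5: add {4} — 4 (White) has 4→10.
A6 = A5; e.g. 1 (Black) can still go to 5. Fixed point.
White's winning region = {2, 3, 4, 6, 7, 9, 10}.

2, 3, 4, 6, 7, 9, 10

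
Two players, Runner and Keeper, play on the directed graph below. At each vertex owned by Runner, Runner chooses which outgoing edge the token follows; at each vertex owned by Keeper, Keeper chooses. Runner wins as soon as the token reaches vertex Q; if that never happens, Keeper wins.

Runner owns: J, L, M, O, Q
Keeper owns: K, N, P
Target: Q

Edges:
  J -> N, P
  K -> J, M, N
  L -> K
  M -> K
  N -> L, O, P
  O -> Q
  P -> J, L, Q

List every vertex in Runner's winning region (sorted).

A0 = {Q}
A1: add {O} — O (Runner) has O→Q.
A2 = A1; e.g. J (Runner) has no edge into A1. Fixed point.
Runner's winning region = {O, Q}.

O, Q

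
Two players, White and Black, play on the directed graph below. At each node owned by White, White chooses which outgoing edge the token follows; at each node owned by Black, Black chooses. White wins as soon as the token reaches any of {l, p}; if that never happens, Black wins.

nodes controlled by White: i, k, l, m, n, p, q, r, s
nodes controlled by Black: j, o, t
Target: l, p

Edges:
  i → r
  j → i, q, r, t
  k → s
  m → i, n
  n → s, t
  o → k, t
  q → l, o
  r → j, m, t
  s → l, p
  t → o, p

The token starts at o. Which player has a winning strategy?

A0 = {l, p}
A1: add {q, s} — q (White) has q→l; s (White) has s→l.
A2: add {k, n} — k (White) has k→s; n (White) has n→s.
A3: add {m} — m (White) has m→n.
A4: add {r} — r (White) has r→m.
A5: add {i} — i (White) has i→r.
A6 = A5; e.g. j (Black) can still go to t. Fixed point.
o never enters the attractor, so Black can avoid the target forever.

Black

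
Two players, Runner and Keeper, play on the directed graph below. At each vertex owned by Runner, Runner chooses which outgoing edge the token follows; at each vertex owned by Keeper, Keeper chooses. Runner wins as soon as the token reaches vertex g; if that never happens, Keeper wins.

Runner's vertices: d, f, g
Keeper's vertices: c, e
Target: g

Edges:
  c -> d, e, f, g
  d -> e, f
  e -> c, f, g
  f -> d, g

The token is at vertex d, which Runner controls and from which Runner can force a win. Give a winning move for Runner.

A0 = {g}
A1: add {f} — f (Runner) has f→g.
A2: add {d} — d (Runner) has d→f.
A3 = A2; e.g. c (Keeper) can still go to e. Fixed point.
From d, successor f is in the attractor (rank 1); the other successor e is not.

f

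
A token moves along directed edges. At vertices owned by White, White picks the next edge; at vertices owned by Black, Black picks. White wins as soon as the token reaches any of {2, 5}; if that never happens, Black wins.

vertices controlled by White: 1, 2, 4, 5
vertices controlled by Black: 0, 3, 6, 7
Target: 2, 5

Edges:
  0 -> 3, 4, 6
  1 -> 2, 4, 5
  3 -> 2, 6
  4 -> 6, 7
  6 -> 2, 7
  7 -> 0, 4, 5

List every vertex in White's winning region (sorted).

1, 2, 5

A0 = {2, 5}
A1: add {1} — 1 (White) has 1→2.
A2 = A1; e.g. 0 (Black) can still go to 3. Fixed point.
White's winning region = {1, 2, 5}.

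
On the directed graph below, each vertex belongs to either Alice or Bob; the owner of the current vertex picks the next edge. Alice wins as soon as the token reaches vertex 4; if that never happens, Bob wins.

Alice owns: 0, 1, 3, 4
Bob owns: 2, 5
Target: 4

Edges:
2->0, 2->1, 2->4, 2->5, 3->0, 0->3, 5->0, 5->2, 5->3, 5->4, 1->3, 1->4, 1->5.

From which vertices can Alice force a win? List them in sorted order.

A0 = {4}
A1: add {1} — 1 (Alice) has 1→4.
A2 = A1; e.g. 0 (Alice) has no edge into A1. Fixed point.
Alice's winning region = {1, 4}.

1, 4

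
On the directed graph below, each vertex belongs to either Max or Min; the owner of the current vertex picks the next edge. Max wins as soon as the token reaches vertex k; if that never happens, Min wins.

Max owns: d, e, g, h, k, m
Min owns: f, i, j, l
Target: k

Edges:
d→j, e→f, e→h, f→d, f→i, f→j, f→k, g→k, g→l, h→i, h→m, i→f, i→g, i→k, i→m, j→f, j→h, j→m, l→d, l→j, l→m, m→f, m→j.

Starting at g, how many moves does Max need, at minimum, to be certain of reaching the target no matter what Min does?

1

A0 = {k}
A1: add {g} — g (Max) has g→k.
A2 = A1; e.g. d (Max) has no edge into A1. Fixed point.
g enters the attractor at level 1, so Max can force the target in 1 move from there.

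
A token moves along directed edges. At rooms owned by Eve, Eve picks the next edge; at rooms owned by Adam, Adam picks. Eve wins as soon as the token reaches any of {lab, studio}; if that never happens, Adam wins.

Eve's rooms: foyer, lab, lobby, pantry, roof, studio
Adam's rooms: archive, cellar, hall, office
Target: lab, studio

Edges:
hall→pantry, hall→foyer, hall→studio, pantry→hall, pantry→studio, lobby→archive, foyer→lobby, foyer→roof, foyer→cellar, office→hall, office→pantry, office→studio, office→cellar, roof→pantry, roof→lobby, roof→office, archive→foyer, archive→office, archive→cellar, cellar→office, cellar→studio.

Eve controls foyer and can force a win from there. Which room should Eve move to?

A0 = {lab, studio}
A1: add {pantry} — pantry (Eve) has pantry→studio.
A2: add {roof} — roof (Eve) has roof→pantry.
A3: add {foyer} — foyer (Eve) has foyer→roof.
A4: add {hall} — hall (Adam): all of {pantry, foyer, studio} already in.
A5 = A4; e.g. lobby (Eve) has no edge into A4. Fixed point.
From foyer, successor roof is in the attractor (rank 2); the other successors cellar, lobby are not.

roof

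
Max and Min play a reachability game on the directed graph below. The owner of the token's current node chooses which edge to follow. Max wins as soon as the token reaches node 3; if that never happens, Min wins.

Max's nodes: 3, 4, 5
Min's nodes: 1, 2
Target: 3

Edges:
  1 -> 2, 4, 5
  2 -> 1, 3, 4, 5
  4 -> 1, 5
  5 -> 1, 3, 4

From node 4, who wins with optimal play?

A0 = {3}
A1: add {5} — 5 (Max) has 5→3.
A2: add {4} — 4 (Max) has 4→5.
A3 = A2; e.g. 1 (Min) can still go to 2. Fixed point.
4 ∈ A2, so Max can force the target.

Max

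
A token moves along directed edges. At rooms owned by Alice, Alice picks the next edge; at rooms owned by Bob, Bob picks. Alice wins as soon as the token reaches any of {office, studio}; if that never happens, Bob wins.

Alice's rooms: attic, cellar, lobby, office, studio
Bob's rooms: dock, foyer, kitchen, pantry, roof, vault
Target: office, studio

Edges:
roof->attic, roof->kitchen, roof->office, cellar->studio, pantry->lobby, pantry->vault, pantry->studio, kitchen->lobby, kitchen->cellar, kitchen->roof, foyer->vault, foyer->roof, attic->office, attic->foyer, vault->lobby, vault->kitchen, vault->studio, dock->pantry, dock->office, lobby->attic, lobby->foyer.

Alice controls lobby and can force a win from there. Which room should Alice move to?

A0 = {office, studio}
A1: add {attic, cellar} — cellar (Alice) has cellar→studio; attic (Alice) has attic→office.
A2: add {lobby} — lobby (Alice) has lobby→attic.
A3 = A2; e.g. vault (Bob) can still go to kitchen. Fixed point.
From lobby, successor attic is in the attractor (rank 1); the other successor foyer is not.

attic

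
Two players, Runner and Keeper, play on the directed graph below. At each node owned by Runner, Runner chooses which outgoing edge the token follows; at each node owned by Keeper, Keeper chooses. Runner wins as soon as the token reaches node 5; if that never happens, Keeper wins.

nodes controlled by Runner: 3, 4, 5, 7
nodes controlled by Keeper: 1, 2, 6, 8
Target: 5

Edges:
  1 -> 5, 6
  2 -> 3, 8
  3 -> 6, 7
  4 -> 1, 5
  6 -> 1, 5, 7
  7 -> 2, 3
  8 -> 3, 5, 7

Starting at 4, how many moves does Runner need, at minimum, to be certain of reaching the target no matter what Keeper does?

1

A0 = {5}
A1: add {4} — 4 (Runner) has 4→5.
A2 = A1; e.g. 1 (Keeper) can still go to 6. Fixed point.
4 enters the attractor at level 1, so Runner can force the target in 1 move from there.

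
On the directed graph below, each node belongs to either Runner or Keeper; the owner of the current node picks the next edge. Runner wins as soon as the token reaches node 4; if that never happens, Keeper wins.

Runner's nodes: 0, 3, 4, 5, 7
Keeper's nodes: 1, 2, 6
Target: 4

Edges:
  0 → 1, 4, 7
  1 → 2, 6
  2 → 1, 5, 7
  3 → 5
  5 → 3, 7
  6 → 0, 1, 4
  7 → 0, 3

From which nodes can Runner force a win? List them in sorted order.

0, 3, 4, 5, 7

A0 = {4}
A1: add {0} — 0 (Runner) has 0→4.
A2: add {7} — 7 (Runner) has 7→0.
A3: add {5} — 5 (Runner) has 5→7.
A4: add {3} — 3 (Runner) has 3→5.
A5 = A4; e.g. 1 (Keeper) can still go to 2. Fixed point.
Runner's winning region = {0, 3, 4, 5, 7}.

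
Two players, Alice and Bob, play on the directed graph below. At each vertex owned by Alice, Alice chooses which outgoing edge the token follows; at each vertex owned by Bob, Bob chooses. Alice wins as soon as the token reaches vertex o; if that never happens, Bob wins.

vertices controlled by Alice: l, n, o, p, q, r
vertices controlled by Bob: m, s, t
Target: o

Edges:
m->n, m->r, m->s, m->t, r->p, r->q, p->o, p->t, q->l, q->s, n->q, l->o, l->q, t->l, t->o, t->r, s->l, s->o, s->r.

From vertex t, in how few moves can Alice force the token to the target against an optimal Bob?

3

A0 = {o}
A1: add {l, p} — l (Alice) has l→o; p (Alice) has p→o.
A2: add {q, r} — q (Alice) has q→l; r (Alice) has r→p.
A3: add {n, s, t} — n (Alice) has n→q; s (Bob): all of {l, o, r} already in; t (Bob): all of {l, o, r} already in.
t enters the attractor at level 3, so Alice can force the target in 3 moves from there.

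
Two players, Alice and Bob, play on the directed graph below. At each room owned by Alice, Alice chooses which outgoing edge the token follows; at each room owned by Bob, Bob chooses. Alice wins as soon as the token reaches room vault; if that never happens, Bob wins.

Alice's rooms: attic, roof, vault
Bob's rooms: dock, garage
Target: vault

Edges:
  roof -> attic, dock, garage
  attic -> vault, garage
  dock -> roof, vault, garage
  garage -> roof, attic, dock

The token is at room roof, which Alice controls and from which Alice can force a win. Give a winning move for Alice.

A0 = {vault}
A1: add {attic} — attic (Alice) has attic→vault.
A2: add {roof} — roof (Alice) has roof→attic.
A3 = A2; e.g. dock (Bob) can still go to garage. Fixed point.
From roof, successor attic is in the attractor (rank 1); the other successors dock, garage are not.

attic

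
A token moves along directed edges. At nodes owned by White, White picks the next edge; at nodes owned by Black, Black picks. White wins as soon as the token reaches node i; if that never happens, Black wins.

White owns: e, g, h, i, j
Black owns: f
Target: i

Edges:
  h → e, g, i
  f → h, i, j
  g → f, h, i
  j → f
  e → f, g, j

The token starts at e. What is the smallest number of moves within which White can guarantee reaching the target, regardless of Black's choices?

A0 = {i}
A1: add {g, h} — g (White) has g→i; h (White) has h→i.
A2: add {e} — e (White) has e→g.
A3 = A2; e.g. f (Black) can still go to j. Fixed point.
e enters the attractor at level 2, so White can force the target in 2 moves from there.

2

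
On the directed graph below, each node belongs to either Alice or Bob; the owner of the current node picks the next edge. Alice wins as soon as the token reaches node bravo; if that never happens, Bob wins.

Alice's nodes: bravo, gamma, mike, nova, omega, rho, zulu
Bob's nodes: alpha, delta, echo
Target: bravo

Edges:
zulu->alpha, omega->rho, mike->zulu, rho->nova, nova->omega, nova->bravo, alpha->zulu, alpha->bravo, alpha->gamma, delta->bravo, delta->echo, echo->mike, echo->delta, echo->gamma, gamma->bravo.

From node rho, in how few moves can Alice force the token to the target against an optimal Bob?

2

A0 = {bravo}
A1: add {gamma, nova} — nova (Alice) has nova→bravo; gamma (Alice) has gamma→bravo.
A2: add {rho} — rho (Alice) has rho→nova.
rho enters the attractor at level 2, so Alice can force the target in 2 moves from there.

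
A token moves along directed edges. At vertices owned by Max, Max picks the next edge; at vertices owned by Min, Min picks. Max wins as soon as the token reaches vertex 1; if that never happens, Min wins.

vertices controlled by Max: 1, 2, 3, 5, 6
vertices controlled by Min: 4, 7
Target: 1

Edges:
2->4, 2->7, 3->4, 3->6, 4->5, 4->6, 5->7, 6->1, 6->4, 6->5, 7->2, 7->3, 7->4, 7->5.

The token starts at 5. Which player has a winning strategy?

A0 = {1}
A1: add {6} — 6 (Max) has 6→1.
A2: add {3} — 3 (Max) has 3→6.
A3 = A2; e.g. 2 (Max) has no edge into A2. Fixed point.
5 never enters the attractor, so Min can avoid the target forever.

Min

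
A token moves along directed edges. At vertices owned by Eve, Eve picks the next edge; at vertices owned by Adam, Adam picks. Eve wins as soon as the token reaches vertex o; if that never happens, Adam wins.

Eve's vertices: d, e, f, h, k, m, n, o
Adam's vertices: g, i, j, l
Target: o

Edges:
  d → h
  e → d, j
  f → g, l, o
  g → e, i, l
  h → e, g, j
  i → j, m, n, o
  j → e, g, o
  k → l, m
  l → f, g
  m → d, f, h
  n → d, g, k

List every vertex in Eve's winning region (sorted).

A0 = {o}
A1: add {f} — f (Eve) has f→o.
A2: add {m} — m (Eve) has m→f.
A3: add {k} — k (Eve) has k→m.
A4: add {n} — n (Eve) has n→k.
A5 = A4; e.g. d (Eve) has no edge into A4. Fixed point.
Eve's winning region = {f, k, m, n, o}.

f, k, m, n, o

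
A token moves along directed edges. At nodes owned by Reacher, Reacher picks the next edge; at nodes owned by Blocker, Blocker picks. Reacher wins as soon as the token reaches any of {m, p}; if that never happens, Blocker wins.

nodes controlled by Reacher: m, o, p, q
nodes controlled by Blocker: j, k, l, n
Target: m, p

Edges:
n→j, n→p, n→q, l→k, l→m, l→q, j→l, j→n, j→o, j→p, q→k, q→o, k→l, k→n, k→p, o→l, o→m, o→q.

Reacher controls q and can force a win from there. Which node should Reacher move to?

A0 = {m, p}
A1: add {o} — o (Reacher) has o→m.
A2: add {q} — q (Reacher) has q→o.
A3 = A2; e.g. j (Blocker) can still go to l. Fixed point.
From q, successor o is in the attractor (rank 1); the other successor k is not.

o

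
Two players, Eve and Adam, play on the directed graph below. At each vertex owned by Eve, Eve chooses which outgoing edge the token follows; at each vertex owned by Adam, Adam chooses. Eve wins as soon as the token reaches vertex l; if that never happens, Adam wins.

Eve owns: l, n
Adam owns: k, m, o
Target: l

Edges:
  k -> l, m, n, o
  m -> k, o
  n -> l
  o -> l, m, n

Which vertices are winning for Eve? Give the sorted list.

A0 = {l}
A1: add {n} — n (Eve) has n→l.
A2 = A1; e.g. k (Adam) can still go to m. Fixed point.
Eve's winning region = {l, n}.

l, n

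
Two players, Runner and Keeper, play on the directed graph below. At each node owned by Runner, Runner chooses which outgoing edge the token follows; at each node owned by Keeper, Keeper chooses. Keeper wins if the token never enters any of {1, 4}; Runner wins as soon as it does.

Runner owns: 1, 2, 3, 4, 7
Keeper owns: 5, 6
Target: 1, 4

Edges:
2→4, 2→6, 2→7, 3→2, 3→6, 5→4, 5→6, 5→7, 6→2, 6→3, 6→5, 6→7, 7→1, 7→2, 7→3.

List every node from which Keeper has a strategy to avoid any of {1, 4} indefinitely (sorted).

A0 = {1, 4}
A1: add {2, 7} — 2 (Runner) has 2→4; 7 (Runner) has 7→1.
A2: add {3} — 3 (Runner) has 3→2.
A3 = A2; e.g. 5 (Keeper) can still go to 6. Fixed point.
Runner's attractor = {1, 2, 3, 4, 7}; Keeper avoids the target exactly from the complement.

5, 6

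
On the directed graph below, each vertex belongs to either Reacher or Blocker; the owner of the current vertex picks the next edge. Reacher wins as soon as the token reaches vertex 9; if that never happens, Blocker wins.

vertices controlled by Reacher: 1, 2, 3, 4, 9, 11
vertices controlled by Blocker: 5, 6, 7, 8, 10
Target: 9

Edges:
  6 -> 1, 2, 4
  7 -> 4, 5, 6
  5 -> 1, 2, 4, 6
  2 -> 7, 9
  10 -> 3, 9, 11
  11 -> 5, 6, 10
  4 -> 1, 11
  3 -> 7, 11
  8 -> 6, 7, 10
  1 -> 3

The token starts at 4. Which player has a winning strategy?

A0 = {9}
A1: add {2} — 2 (Reacher) has 2→9.
A2 = A1; e.g. 1 (Reacher) has no edge into A1. Fixed point.
4 never enters the attractor, so Blocker can avoid the target forever.

Blocker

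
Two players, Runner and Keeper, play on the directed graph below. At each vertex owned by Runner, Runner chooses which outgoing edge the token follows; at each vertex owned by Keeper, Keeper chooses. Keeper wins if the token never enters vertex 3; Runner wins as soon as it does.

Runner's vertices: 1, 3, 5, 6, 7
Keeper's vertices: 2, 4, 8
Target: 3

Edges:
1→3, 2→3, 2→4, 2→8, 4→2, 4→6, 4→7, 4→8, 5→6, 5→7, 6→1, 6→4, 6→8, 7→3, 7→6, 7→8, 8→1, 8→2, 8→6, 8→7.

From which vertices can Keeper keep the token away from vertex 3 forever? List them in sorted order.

A0 = {3}
A1: add {1, 7} — 1 (Runner) has 1→3; 7 (Runner) has 7→3.
A2: add {5, 6} — 5 (Runner) has 5→7; 6 (Runner) has 6→1.
A3 = A2; e.g. 2 (Keeper) can still go to 4. Fixed point.
Runner's attractor = {1, 3, 5, 6, 7}; Keeper avoids the target exactly from the complement.

2, 4, 8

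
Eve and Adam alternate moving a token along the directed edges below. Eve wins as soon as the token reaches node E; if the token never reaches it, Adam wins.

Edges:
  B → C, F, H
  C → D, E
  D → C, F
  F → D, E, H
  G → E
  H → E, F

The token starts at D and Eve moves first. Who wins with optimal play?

Adam

Track states (vertex, player-to-move).
A0 = {(E,Eve), (E,Adam)}
A1: add {(C,Eve), (F,Eve), (G,Eve), (G,Adam), (H,Eve)}.
A2: add {(B,Adam), (D,Adam), (H,Adam)}.
A3: add {(B,Eve)}.
A4 = A3; e.g. (C,Adam) stays out. (D,Eve) never enters ⇒ Adam avoids the target.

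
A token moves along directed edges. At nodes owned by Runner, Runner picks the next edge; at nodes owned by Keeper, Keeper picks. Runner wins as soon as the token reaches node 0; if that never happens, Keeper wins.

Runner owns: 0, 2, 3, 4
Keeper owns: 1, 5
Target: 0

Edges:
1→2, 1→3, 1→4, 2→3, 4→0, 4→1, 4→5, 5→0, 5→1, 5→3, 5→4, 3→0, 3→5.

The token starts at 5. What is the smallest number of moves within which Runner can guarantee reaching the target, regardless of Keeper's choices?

4

A0 = {0}
A1: add {3, 4} — 3 (Runner) has 3→0; 4 (Runner) has 4→0.
A2: add {2} — 2 (Runner) has 2→3.
A3: add {1} — 1 (Keeper): all of {2, 3, 4} already in.
A4: add {5} — 5 (Keeper): all of {0, 1, 3, 4} already in.
A4 = all vertices. Fixed point.
5 enters the attractor at level 4, so Runner can force the target in 4 moves from there.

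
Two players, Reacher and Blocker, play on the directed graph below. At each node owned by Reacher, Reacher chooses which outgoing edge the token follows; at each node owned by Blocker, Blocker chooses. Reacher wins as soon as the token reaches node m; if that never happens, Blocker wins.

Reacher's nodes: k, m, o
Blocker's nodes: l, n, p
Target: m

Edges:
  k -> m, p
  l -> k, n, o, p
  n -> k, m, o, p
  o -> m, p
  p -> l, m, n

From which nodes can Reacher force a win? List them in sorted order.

k, m, o

A0 = {m}
A1: add {k, o} — k (Reacher) has k→m; o (Reacher) has o→m.
A2 = A1; e.g. l (Blocker) can still go to n. Fixed point.
Reacher's winning region = {k, m, o}.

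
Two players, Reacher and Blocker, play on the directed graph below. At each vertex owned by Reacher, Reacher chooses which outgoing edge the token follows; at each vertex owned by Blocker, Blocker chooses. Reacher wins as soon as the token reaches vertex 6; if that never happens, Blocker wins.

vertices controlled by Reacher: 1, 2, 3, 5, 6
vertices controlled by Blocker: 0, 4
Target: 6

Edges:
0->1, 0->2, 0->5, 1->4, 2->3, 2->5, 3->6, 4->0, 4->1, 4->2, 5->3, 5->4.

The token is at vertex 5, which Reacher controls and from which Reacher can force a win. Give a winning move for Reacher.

A0 = {6}
A1: add {3} — 3 (Reacher) has 3→6.
A2: add {2, 5} — 2 (Reacher) has 2→3; 5 (Reacher) has 5→3.
A3 = A2; e.g. 0 (Blocker) can still go to 1. Fixed point.
From 5, successor 3 is in the attractor (rank 1); the other successor 4 is not.

3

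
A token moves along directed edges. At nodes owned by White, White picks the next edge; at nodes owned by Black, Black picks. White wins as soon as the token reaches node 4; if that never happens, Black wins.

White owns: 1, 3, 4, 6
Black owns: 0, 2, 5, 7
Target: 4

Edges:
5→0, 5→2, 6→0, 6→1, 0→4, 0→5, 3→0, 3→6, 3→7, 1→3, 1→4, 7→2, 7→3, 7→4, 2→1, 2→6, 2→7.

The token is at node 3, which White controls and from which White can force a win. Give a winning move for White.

6

A0 = {4}
A1: add {1} — 1 (White) has 1→4.
A2: add {6} — 6 (White) has 6→1.
A3: add {3} — 3 (White) has 3→6.
A4 = A3; e.g. 0 (Black) can still go to 5. Fixed point.
From 3, successor 6 is in the attractor (rank 2); the other successors 0, 7 are not.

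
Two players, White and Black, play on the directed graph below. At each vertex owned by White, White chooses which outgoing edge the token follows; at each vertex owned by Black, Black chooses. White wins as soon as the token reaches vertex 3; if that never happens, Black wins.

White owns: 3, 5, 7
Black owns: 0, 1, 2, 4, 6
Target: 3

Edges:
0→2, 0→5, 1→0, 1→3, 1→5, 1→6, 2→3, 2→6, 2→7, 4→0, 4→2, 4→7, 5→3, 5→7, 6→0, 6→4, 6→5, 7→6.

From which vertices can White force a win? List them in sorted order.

A0 = {3}
A1: add {5} — 5 (White) has 5→3.
A2 = A1; e.g. 0 (Black) can still go to 2. Fixed point.
White's winning region = {3, 5}.

3, 5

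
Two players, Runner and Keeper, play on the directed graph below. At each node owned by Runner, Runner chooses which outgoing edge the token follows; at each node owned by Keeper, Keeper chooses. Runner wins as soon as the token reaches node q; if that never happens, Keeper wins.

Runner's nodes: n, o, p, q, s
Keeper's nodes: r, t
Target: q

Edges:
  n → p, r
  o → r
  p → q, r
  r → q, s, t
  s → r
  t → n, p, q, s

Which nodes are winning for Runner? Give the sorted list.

n, p, q

A0 = {q}
A1: add {p} — p (Runner) has p→q.
A2: add {n} — n (Runner) has n→p.
A3 = A2; e.g. o (Runner) has no edge into A2. Fixed point.
Runner's winning region = {n, p, q}.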